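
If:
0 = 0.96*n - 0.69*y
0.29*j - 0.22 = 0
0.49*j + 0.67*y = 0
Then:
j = 0.76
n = -0.40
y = -0.55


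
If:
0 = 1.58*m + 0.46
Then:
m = -0.29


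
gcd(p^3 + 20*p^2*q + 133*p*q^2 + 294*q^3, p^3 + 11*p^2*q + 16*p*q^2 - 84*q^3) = p^2 + 13*p*q + 42*q^2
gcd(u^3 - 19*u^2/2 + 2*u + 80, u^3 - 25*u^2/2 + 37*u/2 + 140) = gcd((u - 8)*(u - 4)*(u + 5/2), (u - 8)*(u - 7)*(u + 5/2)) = u^2 - 11*u/2 - 20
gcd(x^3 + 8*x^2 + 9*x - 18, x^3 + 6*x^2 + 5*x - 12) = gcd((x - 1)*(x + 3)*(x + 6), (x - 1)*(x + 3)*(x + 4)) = x^2 + 2*x - 3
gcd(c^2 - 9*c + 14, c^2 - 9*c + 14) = c^2 - 9*c + 14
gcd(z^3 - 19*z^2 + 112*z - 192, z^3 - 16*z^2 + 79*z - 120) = z^2 - 11*z + 24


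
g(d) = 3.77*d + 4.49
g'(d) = 3.77000000000000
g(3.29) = 16.89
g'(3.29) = 3.77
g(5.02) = 23.42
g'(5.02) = 3.77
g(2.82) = 15.12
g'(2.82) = 3.77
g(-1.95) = -2.86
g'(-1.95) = 3.77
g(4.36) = 20.93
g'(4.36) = 3.77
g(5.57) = 25.49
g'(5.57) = 3.77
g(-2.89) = -6.41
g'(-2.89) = 3.77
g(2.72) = 14.74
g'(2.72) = 3.77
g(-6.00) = -18.13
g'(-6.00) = 3.77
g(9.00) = 38.42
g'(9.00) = 3.77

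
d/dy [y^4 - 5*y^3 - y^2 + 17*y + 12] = 4*y^3 - 15*y^2 - 2*y + 17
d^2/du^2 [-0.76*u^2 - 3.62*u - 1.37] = -1.52000000000000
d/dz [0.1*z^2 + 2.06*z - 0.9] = 0.2*z + 2.06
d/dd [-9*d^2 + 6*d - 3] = 6 - 18*d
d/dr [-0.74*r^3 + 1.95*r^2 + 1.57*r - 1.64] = -2.22*r^2 + 3.9*r + 1.57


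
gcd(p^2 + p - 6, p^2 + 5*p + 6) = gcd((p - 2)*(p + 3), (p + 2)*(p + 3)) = p + 3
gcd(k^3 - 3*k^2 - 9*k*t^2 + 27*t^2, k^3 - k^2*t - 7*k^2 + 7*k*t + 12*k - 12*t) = k - 3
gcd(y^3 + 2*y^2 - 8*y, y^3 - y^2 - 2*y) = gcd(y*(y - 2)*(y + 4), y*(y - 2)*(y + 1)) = y^2 - 2*y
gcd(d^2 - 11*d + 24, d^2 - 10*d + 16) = d - 8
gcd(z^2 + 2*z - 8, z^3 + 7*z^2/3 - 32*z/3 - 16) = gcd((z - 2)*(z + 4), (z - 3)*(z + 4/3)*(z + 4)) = z + 4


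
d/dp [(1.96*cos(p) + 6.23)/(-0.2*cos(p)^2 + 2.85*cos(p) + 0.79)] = (-0.392*cos(p)^2 - 2.492*cos(p) + 16.2071)*sin(p)/(0.04*cos(p)^4 - 1.14*cos(p)^3 + 7.8065*cos(p)^2 + 4.503*cos(p) + 0.6241)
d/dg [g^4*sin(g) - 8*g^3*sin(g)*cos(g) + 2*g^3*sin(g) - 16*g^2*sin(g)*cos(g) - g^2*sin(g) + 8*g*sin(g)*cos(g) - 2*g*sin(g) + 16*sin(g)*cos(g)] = g^4*cos(g) + 4*g^3*sin(g) + 2*g^3*cos(g) - 8*g^3*cos(2*g) + 6*g^2*sin(g) - 12*g^2*sin(2*g) - g^2*cos(g) - 16*g^2*cos(2*g) - 16*g*sin(2*g) - 2*sqrt(2)*g*sin(g + pi/4) + 8*g*cos(2*g) - 2*sin(g) + 4*sin(2*g) + 16*cos(2*g)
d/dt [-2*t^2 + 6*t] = 6 - 4*t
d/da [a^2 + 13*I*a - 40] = 2*a + 13*I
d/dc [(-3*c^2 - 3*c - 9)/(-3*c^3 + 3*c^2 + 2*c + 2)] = 3*(-3*c^4 - 6*c^3 - 26*c^2 + 14*c + 4)/(9*c^6 - 18*c^5 - 3*c^4 + 16*c^2 + 8*c + 4)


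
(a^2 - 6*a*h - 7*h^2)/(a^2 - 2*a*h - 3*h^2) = (a - 7*h)/(a - 3*h)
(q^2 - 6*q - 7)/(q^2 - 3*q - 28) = (q + 1)/(q + 4)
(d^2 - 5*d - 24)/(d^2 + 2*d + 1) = (d^2 - 5*d - 24)/(d^2 + 2*d + 1)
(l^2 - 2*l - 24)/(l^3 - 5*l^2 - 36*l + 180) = (l + 4)/(l^2 + l - 30)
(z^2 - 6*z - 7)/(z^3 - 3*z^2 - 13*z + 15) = (z^2 - 6*z - 7)/(z^3 - 3*z^2 - 13*z + 15)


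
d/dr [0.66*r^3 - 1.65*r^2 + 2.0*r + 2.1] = 1.98*r^2 - 3.3*r + 2.0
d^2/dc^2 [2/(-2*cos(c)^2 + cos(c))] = 2*(4*(1 - cos(2*c))^2 + 15*cos(c)/2 + 9*cos(2*c)/2 - 3*cos(3*c)/2 - 27/2)/((2*cos(c) - 1)^3*cos(c)^3)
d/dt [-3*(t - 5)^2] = 30 - 6*t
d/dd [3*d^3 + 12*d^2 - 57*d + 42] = 9*d^2 + 24*d - 57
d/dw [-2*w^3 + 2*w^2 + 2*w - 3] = -6*w^2 + 4*w + 2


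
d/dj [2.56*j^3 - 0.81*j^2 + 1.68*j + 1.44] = 7.68*j^2 - 1.62*j + 1.68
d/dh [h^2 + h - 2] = 2*h + 1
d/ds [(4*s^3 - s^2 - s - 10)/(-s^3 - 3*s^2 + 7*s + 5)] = (-13*s^4 + 54*s^3 + 20*s^2 - 70*s + 65)/(s^6 + 6*s^5 - 5*s^4 - 52*s^3 + 19*s^2 + 70*s + 25)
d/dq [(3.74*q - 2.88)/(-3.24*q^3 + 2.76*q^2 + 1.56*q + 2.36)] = (24.2352*q^3 - 38.316*q^2 + 15.8976*q + 13.3192)/(10.4976*q^6 - 17.8848*q^5 - 2.4912*q^4 - 6.6816*q^3 + 15.4608*q^2 + 7.3632*q + 5.5696)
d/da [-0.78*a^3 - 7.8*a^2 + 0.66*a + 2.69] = -2.34*a^2 - 15.6*a + 0.66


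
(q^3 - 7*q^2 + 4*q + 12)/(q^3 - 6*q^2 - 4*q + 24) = (q + 1)/(q + 2)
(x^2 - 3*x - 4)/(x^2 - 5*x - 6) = (x - 4)/(x - 6)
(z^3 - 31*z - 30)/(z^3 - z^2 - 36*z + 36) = (z^2 + 6*z + 5)/(z^2 + 5*z - 6)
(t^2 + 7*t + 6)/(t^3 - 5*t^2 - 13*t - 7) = (t + 6)/(t^2 - 6*t - 7)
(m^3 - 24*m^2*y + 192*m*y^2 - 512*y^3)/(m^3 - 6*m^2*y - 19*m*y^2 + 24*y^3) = (-m^2 + 16*m*y - 64*y^2)/(-m^2 - 2*m*y + 3*y^2)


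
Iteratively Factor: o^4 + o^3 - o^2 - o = (o)*(o^3 + o^2 - o - 1) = o*(o + 1)*(o^2 - 1) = o*(o + 1)^2*(o - 1)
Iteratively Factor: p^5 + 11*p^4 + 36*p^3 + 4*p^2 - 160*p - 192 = (p + 4)*(p^4 + 7*p^3 + 8*p^2 - 28*p - 48) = (p - 2)*(p + 4)*(p^3 + 9*p^2 + 26*p + 24) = (p - 2)*(p + 2)*(p + 4)*(p^2 + 7*p + 12) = (p - 2)*(p + 2)*(p + 3)*(p + 4)*(p + 4)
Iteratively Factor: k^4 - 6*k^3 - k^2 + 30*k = (k - 5)*(k^3 - k^2 - 6*k) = k*(k - 5)*(k^2 - k - 6) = k*(k - 5)*(k + 2)*(k - 3)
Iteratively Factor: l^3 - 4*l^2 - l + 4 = (l - 1)*(l^2 - 3*l - 4) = (l - 4)*(l - 1)*(l + 1)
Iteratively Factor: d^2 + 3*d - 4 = (d - 1)*(d + 4)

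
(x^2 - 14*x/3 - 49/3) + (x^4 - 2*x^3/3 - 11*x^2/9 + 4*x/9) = x^4 - 2*x^3/3 - 2*x^2/9 - 38*x/9 - 49/3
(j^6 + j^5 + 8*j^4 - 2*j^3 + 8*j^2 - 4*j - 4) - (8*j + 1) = j^6 + j^5 + 8*j^4 - 2*j^3 + 8*j^2 - 12*j - 5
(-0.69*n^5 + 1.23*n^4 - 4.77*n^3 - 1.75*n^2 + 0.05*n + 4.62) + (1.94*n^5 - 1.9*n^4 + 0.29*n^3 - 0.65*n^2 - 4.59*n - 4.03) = 1.25*n^5 - 0.67*n^4 - 4.48*n^3 - 2.4*n^2 - 4.54*n + 0.59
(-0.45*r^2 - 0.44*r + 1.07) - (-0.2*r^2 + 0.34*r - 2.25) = -0.25*r^2 - 0.78*r + 3.32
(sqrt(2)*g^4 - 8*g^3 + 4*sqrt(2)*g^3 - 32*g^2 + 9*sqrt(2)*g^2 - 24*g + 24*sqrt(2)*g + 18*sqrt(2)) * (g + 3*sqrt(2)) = sqrt(2)*g^5 - 2*g^4 + 4*sqrt(2)*g^4 - 15*sqrt(2)*g^3 - 8*g^3 - 72*sqrt(2)*g^2 + 30*g^2 - 54*sqrt(2)*g + 144*g + 108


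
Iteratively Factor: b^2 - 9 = (b + 3)*(b - 3)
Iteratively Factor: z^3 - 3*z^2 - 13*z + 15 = (z - 5)*(z^2 + 2*z - 3) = (z - 5)*(z - 1)*(z + 3)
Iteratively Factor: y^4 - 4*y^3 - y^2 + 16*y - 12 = (y - 2)*(y^3 - 2*y^2 - 5*y + 6) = (y - 2)*(y + 2)*(y^2 - 4*y + 3) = (y - 3)*(y - 2)*(y + 2)*(y - 1)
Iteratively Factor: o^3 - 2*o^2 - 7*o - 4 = (o + 1)*(o^2 - 3*o - 4) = (o + 1)^2*(o - 4)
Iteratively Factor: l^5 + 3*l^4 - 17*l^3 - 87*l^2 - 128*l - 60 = (l + 1)*(l^4 + 2*l^3 - 19*l^2 - 68*l - 60) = (l + 1)*(l + 2)*(l^3 - 19*l - 30) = (l + 1)*(l + 2)^2*(l^2 - 2*l - 15) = (l + 1)*(l + 2)^2*(l + 3)*(l - 5)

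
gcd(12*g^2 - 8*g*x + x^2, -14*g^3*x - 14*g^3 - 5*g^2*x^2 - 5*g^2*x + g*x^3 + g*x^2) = 1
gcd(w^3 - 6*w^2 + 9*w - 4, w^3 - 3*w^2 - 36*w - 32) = 1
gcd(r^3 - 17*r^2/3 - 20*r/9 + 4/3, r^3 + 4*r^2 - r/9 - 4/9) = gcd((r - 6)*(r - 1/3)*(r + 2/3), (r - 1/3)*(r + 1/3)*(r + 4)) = r - 1/3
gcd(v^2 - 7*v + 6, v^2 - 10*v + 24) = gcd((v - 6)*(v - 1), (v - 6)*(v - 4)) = v - 6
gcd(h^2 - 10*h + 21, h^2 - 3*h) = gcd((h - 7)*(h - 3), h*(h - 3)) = h - 3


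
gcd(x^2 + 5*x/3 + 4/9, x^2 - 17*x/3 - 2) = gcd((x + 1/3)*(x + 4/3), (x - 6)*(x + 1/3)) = x + 1/3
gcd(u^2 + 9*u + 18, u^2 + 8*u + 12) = u + 6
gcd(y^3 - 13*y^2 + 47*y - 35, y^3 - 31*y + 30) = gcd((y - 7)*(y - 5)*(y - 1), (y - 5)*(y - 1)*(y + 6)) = y^2 - 6*y + 5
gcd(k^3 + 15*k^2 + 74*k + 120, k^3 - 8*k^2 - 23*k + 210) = k + 5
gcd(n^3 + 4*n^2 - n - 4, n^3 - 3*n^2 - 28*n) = n + 4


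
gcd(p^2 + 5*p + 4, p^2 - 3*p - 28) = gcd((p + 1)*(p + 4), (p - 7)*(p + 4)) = p + 4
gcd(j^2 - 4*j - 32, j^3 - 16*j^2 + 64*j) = j - 8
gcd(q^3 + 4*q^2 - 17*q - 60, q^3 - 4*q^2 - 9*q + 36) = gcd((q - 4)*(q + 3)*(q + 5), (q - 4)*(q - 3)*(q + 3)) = q^2 - q - 12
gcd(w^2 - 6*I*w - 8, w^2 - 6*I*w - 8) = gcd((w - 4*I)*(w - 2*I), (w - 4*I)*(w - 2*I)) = w^2 - 6*I*w - 8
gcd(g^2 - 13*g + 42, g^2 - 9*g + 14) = g - 7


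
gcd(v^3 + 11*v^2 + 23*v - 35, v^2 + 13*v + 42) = v + 7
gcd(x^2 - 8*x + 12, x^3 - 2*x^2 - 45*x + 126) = x - 6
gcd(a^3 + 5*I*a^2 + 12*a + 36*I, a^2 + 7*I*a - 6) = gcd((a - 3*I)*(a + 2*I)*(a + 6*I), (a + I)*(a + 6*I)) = a + 6*I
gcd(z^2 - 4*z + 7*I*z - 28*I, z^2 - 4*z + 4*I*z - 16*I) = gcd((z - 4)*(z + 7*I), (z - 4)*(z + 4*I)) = z - 4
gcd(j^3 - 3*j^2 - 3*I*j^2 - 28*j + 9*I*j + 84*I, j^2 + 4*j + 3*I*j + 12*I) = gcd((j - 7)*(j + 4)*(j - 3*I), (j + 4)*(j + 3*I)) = j + 4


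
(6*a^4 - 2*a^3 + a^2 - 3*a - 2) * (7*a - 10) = 42*a^5 - 74*a^4 + 27*a^3 - 31*a^2 + 16*a + 20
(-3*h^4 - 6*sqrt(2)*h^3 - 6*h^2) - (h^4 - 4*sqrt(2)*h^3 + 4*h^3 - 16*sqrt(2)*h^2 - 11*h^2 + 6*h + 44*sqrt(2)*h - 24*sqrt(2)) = -4*h^4 - 4*h^3 - 2*sqrt(2)*h^3 + 5*h^2 + 16*sqrt(2)*h^2 - 44*sqrt(2)*h - 6*h + 24*sqrt(2)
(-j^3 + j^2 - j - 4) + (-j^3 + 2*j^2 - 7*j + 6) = -2*j^3 + 3*j^2 - 8*j + 2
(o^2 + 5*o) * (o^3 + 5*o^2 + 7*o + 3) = o^5 + 10*o^4 + 32*o^3 + 38*o^2 + 15*o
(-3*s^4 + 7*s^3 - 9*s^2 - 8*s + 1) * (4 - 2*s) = 6*s^5 - 26*s^4 + 46*s^3 - 20*s^2 - 34*s + 4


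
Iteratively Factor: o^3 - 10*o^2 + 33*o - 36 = (o - 4)*(o^2 - 6*o + 9) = (o - 4)*(o - 3)*(o - 3)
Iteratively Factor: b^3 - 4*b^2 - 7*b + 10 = (b - 5)*(b^2 + b - 2) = (b - 5)*(b - 1)*(b + 2)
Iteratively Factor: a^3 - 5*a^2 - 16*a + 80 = (a - 4)*(a^2 - a - 20) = (a - 4)*(a + 4)*(a - 5)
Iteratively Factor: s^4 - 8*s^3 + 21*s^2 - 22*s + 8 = (s - 1)*(s^3 - 7*s^2 + 14*s - 8) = (s - 4)*(s - 1)*(s^2 - 3*s + 2) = (s - 4)*(s - 2)*(s - 1)*(s - 1)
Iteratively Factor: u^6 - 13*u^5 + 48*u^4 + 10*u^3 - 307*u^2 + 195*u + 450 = (u - 5)*(u^5 - 8*u^4 + 8*u^3 + 50*u^2 - 57*u - 90) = (u - 5)*(u + 2)*(u^4 - 10*u^3 + 28*u^2 - 6*u - 45) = (u - 5)*(u - 3)*(u + 2)*(u^3 - 7*u^2 + 7*u + 15) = (u - 5)^2*(u - 3)*(u + 2)*(u^2 - 2*u - 3) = (u - 5)^2*(u - 3)^2*(u + 2)*(u + 1)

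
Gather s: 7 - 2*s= 7 - 2*s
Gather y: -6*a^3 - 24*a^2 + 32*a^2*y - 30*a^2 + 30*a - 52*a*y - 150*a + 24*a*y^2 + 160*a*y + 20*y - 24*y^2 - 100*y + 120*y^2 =-6*a^3 - 54*a^2 - 120*a + y^2*(24*a + 96) + y*(32*a^2 + 108*a - 80)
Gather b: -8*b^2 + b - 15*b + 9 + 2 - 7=-8*b^2 - 14*b + 4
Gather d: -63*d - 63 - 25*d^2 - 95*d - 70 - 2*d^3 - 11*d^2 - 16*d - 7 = -2*d^3 - 36*d^2 - 174*d - 140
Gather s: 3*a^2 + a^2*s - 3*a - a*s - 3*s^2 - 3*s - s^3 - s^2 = 3*a^2 - 3*a - s^3 - 4*s^2 + s*(a^2 - a - 3)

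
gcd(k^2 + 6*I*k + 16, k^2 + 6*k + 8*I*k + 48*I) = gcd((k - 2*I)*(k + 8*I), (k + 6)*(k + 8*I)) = k + 8*I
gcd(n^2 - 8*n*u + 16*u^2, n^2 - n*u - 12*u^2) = -n + 4*u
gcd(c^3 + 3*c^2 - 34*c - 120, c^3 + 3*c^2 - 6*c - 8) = c + 4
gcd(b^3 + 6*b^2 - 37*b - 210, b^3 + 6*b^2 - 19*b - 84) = b + 7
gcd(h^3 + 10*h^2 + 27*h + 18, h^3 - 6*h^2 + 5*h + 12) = h + 1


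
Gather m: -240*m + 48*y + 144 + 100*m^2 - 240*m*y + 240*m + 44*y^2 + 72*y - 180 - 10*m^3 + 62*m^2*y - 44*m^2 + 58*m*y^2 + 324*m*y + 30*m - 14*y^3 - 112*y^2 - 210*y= -10*m^3 + m^2*(62*y + 56) + m*(58*y^2 + 84*y + 30) - 14*y^3 - 68*y^2 - 90*y - 36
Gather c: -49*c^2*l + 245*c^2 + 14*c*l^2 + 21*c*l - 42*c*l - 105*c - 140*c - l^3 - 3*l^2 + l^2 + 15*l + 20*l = c^2*(245 - 49*l) + c*(14*l^2 - 21*l - 245) - l^3 - 2*l^2 + 35*l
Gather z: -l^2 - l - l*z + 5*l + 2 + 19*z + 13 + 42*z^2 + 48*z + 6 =-l^2 + 4*l + 42*z^2 + z*(67 - l) + 21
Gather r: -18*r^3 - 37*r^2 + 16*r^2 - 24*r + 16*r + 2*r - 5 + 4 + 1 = -18*r^3 - 21*r^2 - 6*r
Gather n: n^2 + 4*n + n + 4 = n^2 + 5*n + 4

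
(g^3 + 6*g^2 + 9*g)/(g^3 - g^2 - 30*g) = (g^2 + 6*g + 9)/(g^2 - g - 30)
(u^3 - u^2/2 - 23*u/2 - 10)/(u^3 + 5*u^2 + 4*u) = (u^2 - 3*u/2 - 10)/(u*(u + 4))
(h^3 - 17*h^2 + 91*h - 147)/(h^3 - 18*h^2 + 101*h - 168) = (h - 7)/(h - 8)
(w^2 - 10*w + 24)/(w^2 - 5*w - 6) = (w - 4)/(w + 1)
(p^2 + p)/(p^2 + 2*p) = (p + 1)/(p + 2)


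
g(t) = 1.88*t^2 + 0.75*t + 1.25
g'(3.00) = 12.03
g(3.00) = 20.42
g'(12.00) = 45.87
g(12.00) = 280.97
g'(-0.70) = -1.88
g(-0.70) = 1.65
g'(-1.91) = -6.43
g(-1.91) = 6.68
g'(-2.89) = -10.12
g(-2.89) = 14.78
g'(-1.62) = -5.34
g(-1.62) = 4.97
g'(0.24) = 1.65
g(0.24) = 1.54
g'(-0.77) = -2.15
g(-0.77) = 1.79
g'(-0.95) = -2.82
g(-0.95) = 2.23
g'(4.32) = 16.99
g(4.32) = 39.58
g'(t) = 3.76*t + 0.75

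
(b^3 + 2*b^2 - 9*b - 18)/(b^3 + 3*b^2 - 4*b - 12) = (b - 3)/(b - 2)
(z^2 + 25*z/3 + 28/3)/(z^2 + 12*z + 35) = (z + 4/3)/(z + 5)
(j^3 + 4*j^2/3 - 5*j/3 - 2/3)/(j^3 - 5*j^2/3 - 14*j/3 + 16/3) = (3*j + 1)/(3*j - 8)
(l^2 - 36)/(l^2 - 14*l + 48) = (l + 6)/(l - 8)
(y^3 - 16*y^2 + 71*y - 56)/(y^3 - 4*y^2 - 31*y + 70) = (y^2 - 9*y + 8)/(y^2 + 3*y - 10)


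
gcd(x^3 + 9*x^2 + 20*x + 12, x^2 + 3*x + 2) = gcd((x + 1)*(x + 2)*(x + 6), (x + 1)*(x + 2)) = x^2 + 3*x + 2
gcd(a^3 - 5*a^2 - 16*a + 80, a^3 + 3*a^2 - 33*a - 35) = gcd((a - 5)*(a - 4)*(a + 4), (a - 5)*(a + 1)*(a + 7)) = a - 5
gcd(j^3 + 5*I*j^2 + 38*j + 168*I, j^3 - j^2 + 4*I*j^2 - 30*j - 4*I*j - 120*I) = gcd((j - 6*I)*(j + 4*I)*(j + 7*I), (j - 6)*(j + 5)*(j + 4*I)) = j + 4*I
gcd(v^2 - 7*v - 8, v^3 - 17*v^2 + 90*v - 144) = v - 8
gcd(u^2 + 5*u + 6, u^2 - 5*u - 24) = u + 3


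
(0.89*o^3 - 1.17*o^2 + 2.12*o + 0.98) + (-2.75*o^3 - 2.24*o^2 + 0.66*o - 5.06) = -1.86*o^3 - 3.41*o^2 + 2.78*o - 4.08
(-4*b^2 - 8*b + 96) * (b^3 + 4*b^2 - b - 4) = -4*b^5 - 24*b^4 + 68*b^3 + 408*b^2 - 64*b - 384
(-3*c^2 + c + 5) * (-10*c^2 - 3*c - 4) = 30*c^4 - c^3 - 41*c^2 - 19*c - 20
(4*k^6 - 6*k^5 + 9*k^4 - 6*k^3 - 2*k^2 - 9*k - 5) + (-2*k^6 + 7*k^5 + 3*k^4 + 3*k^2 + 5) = 2*k^6 + k^5 + 12*k^4 - 6*k^3 + k^2 - 9*k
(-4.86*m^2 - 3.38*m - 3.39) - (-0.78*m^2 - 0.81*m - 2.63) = -4.08*m^2 - 2.57*m - 0.76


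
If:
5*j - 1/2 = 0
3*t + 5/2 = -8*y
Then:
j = 1/10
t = -8*y/3 - 5/6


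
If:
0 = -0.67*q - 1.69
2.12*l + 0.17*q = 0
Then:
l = 0.20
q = -2.52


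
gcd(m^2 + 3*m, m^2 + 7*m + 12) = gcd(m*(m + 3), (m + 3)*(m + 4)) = m + 3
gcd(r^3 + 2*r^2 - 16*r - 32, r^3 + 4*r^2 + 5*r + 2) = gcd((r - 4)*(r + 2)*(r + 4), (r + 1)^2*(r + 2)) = r + 2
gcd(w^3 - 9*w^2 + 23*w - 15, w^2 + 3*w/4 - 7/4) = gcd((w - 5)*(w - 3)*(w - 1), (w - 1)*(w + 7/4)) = w - 1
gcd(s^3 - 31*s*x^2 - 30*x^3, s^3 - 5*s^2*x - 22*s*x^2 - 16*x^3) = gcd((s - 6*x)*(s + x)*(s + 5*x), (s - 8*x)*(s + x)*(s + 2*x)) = s + x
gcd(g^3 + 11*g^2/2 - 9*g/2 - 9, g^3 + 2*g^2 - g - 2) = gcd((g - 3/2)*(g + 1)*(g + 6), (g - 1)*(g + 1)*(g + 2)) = g + 1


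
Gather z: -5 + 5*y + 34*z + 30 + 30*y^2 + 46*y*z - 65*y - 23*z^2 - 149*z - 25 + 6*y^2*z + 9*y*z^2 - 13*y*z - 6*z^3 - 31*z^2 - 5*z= 30*y^2 - 60*y - 6*z^3 + z^2*(9*y - 54) + z*(6*y^2 + 33*y - 120)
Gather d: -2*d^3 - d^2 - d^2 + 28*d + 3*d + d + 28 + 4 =-2*d^3 - 2*d^2 + 32*d + 32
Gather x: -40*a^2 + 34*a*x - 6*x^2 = -40*a^2 + 34*a*x - 6*x^2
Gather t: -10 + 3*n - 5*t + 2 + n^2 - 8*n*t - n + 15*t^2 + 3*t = n^2 + 2*n + 15*t^2 + t*(-8*n - 2) - 8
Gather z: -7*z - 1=-7*z - 1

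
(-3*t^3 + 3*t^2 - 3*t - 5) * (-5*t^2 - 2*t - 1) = 15*t^5 - 9*t^4 + 12*t^3 + 28*t^2 + 13*t + 5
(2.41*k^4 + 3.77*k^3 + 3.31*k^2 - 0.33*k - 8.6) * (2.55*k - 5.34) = 6.1455*k^5 - 3.2559*k^4 - 11.6913*k^3 - 18.5169*k^2 - 20.1678*k + 45.924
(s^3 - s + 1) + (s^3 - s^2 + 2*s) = 2*s^3 - s^2 + s + 1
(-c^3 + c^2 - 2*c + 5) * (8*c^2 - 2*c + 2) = -8*c^5 + 10*c^4 - 20*c^3 + 46*c^2 - 14*c + 10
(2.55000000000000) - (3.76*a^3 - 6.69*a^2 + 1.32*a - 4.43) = -3.76*a^3 + 6.69*a^2 - 1.32*a + 6.98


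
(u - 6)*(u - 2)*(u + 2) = u^3 - 6*u^2 - 4*u + 24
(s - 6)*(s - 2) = s^2 - 8*s + 12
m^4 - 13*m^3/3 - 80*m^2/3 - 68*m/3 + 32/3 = (m - 8)*(m - 1/3)*(m + 2)^2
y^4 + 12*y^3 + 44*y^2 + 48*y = y*(y + 2)*(y + 4)*(y + 6)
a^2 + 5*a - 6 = (a - 1)*(a + 6)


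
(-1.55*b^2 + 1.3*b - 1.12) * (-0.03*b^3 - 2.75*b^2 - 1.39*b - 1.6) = 0.0465*b^5 + 4.2235*b^4 - 1.3869*b^3 + 3.753*b^2 - 0.5232*b + 1.792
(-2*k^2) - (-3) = 3 - 2*k^2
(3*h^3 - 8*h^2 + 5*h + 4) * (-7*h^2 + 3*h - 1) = -21*h^5 + 65*h^4 - 62*h^3 - 5*h^2 + 7*h - 4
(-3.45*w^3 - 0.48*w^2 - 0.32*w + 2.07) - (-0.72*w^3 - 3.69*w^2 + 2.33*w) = -2.73*w^3 + 3.21*w^2 - 2.65*w + 2.07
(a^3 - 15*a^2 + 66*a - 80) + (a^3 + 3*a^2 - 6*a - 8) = 2*a^3 - 12*a^2 + 60*a - 88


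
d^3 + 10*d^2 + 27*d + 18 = (d + 1)*(d + 3)*(d + 6)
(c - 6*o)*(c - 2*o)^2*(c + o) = c^4 - 9*c^3*o + 18*c^2*o^2 + 4*c*o^3 - 24*o^4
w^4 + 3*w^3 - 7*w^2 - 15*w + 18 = (w - 2)*(w - 1)*(w + 3)^2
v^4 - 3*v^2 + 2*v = v*(v - 1)^2*(v + 2)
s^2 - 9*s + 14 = (s - 7)*(s - 2)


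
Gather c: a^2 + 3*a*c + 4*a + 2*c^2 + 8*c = a^2 + 4*a + 2*c^2 + c*(3*a + 8)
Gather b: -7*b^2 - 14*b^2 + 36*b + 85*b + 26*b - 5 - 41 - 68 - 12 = -21*b^2 + 147*b - 126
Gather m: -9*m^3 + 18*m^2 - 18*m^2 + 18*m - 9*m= -9*m^3 + 9*m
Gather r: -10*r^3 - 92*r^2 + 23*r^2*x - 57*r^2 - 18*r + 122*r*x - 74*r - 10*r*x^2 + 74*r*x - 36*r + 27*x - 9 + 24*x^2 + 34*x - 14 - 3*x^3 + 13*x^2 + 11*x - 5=-10*r^3 + r^2*(23*x - 149) + r*(-10*x^2 + 196*x - 128) - 3*x^3 + 37*x^2 + 72*x - 28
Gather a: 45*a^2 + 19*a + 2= 45*a^2 + 19*a + 2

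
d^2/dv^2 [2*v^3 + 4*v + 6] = 12*v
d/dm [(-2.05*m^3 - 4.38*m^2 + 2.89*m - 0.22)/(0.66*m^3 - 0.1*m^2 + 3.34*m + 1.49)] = (-8.88178419700125e-16*m^5 + 3.0958*m^4 - 17.5088*m^3 - 23.0681*m^2 - 13.0964*m + 5.0409)/(0.4356*m^6 - 0.132*m^5 + 4.4188*m^4 + 1.2988*m^3 + 10.8576*m^2 + 9.9532*m + 2.2201)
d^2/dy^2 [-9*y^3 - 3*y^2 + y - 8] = -54*y - 6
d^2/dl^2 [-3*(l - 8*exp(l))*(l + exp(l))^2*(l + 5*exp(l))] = 3*l^3*exp(l) + 540*l^2*exp(2*l) + 18*l^2*exp(l) - 36*l^2 + 2241*l*exp(3*l) + 1080*l*exp(2*l) + 18*l*exp(l) + 1920*exp(4*l) + 1494*exp(3*l) + 270*exp(2*l)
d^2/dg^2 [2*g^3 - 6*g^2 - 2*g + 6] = 12*g - 12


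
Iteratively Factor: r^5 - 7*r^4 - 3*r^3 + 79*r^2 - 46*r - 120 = (r + 1)*(r^4 - 8*r^3 + 5*r^2 + 74*r - 120) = (r - 2)*(r + 1)*(r^3 - 6*r^2 - 7*r + 60) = (r - 5)*(r - 2)*(r + 1)*(r^2 - r - 12) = (r - 5)*(r - 2)*(r + 1)*(r + 3)*(r - 4)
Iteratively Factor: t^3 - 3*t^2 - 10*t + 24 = (t + 3)*(t^2 - 6*t + 8) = (t - 4)*(t + 3)*(t - 2)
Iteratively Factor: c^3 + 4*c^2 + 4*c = (c)*(c^2 + 4*c + 4) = c*(c + 2)*(c + 2)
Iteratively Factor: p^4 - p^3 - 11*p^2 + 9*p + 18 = (p + 3)*(p^3 - 4*p^2 + p + 6) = (p - 2)*(p + 3)*(p^2 - 2*p - 3) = (p - 2)*(p + 1)*(p + 3)*(p - 3)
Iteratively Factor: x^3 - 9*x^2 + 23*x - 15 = (x - 3)*(x^2 - 6*x + 5) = (x - 5)*(x - 3)*(x - 1)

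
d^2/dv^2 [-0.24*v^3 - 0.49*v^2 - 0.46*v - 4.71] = -1.44*v - 0.98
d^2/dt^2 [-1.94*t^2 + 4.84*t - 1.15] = -3.88000000000000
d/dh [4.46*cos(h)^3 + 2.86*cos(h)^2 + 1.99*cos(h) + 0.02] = (13.38*sin(h)^2 - 5.72*cos(h) - 15.37)*sin(h)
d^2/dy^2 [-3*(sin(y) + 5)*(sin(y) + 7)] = 36*sin(y) - 6*cos(2*y)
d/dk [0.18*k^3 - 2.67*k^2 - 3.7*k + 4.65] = 0.54*k^2 - 5.34*k - 3.7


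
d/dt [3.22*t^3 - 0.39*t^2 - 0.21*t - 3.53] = 9.66*t^2 - 0.78*t - 0.21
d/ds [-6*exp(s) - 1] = -6*exp(s)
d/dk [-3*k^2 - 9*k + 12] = -6*k - 9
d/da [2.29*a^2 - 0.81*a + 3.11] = 4.58*a - 0.81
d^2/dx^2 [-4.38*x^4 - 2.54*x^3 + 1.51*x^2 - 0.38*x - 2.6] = -52.56*x^2 - 15.24*x + 3.02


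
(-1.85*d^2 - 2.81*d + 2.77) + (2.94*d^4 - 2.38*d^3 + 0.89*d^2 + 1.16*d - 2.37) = 2.94*d^4 - 2.38*d^3 - 0.96*d^2 - 1.65*d + 0.4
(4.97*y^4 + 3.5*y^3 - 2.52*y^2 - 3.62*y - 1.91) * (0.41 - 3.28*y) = -16.3016*y^5 - 9.4423*y^4 + 9.7006*y^3 + 10.8404*y^2 + 4.7806*y - 0.7831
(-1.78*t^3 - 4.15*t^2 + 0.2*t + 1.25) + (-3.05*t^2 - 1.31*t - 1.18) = -1.78*t^3 - 7.2*t^2 - 1.11*t + 0.0700000000000001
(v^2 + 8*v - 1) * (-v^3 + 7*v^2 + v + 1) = -v^5 - v^4 + 58*v^3 + 2*v^2 + 7*v - 1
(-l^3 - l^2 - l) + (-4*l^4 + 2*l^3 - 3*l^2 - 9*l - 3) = -4*l^4 + l^3 - 4*l^2 - 10*l - 3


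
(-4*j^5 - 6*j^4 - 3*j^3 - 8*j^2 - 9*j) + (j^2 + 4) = -4*j^5 - 6*j^4 - 3*j^3 - 7*j^2 - 9*j + 4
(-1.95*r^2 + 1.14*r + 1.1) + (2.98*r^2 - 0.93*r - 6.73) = 1.03*r^2 + 0.21*r - 5.63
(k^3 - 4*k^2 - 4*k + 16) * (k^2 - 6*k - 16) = k^5 - 10*k^4 + 4*k^3 + 104*k^2 - 32*k - 256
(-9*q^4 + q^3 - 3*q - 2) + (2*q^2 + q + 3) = -9*q^4 + q^3 + 2*q^2 - 2*q + 1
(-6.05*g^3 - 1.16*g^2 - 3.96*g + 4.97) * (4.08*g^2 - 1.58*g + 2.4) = -24.684*g^5 + 4.8262*g^4 - 28.844*g^3 + 23.7504*g^2 - 17.3566*g + 11.928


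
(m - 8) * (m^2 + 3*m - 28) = m^3 - 5*m^2 - 52*m + 224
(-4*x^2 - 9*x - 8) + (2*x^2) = -2*x^2 - 9*x - 8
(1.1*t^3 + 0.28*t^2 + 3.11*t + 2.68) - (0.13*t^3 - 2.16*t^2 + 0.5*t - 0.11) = 0.97*t^3 + 2.44*t^2 + 2.61*t + 2.79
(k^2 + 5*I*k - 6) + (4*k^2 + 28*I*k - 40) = 5*k^2 + 33*I*k - 46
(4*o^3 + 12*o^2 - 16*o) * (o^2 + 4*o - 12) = 4*o^5 + 28*o^4 - 16*o^3 - 208*o^2 + 192*o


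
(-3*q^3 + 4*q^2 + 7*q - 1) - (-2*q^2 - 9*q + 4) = -3*q^3 + 6*q^2 + 16*q - 5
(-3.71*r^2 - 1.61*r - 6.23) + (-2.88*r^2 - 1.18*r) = -6.59*r^2 - 2.79*r - 6.23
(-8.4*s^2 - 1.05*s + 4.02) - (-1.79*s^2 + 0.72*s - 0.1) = -6.61*s^2 - 1.77*s + 4.12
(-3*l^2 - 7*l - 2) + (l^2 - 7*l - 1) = -2*l^2 - 14*l - 3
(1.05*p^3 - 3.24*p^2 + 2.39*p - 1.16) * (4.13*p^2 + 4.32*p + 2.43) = 4.3365*p^5 - 8.8452*p^4 - 1.5746*p^3 - 2.3392*p^2 + 0.796500000000001*p - 2.8188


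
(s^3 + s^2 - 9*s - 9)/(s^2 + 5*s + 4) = (s^2 - 9)/(s + 4)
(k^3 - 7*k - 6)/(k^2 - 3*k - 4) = (k^2 - k - 6)/(k - 4)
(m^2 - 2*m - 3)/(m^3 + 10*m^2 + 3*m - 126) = (m + 1)/(m^2 + 13*m + 42)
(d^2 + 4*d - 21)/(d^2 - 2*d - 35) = (-d^2 - 4*d + 21)/(-d^2 + 2*d + 35)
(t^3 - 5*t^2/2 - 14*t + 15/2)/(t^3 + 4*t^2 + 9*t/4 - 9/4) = 2*(t - 5)/(2*t + 3)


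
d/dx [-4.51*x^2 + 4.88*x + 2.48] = 4.88 - 9.02*x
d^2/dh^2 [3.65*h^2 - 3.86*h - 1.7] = 7.30000000000000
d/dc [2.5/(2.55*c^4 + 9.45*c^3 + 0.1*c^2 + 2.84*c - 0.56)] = (-25.5*c^3 - 70.875*c^2 - 0.5*c - 7.1)/(2.55*c^4 + 9.45*c^3 + 0.1*c^2 + 2.84*c - 0.56)^2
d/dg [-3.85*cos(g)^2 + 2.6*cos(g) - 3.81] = (7.7*cos(g) - 2.6)*sin(g)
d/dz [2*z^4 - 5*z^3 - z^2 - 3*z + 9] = 8*z^3 - 15*z^2 - 2*z - 3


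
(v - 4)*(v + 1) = v^2 - 3*v - 4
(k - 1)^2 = k^2 - 2*k + 1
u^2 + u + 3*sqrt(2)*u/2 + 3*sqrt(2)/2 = (u + 1)*(u + 3*sqrt(2)/2)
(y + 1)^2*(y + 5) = y^3 + 7*y^2 + 11*y + 5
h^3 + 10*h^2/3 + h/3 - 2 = (h - 2/3)*(h + 1)*(h + 3)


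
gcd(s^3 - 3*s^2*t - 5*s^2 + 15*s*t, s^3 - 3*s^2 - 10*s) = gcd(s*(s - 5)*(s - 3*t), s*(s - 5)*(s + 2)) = s^2 - 5*s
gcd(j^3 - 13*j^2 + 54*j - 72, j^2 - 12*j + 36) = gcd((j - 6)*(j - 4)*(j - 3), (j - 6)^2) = j - 6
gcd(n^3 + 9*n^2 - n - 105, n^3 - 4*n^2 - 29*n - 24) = 1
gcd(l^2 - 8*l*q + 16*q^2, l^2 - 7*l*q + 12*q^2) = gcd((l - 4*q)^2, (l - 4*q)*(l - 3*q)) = -l + 4*q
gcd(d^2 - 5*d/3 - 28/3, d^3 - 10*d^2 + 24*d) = d - 4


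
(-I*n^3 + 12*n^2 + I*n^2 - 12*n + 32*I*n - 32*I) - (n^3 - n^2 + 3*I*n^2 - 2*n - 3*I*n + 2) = -n^3 - I*n^3 + 13*n^2 - 2*I*n^2 - 10*n + 35*I*n - 2 - 32*I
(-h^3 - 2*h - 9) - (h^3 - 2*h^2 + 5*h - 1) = -2*h^3 + 2*h^2 - 7*h - 8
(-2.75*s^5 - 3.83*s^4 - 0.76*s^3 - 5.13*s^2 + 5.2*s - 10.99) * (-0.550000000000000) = 1.5125*s^5 + 2.1065*s^4 + 0.418*s^3 + 2.8215*s^2 - 2.86*s + 6.0445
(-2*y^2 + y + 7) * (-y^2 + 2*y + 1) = 2*y^4 - 5*y^3 - 7*y^2 + 15*y + 7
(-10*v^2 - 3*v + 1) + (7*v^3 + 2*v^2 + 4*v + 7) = 7*v^3 - 8*v^2 + v + 8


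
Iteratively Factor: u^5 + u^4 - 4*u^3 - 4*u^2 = (u)*(u^4 + u^3 - 4*u^2 - 4*u) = u*(u + 1)*(u^3 - 4*u) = u*(u - 2)*(u + 1)*(u^2 + 2*u) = u*(u - 2)*(u + 1)*(u + 2)*(u)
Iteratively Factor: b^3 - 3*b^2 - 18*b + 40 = (b + 4)*(b^2 - 7*b + 10) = (b - 5)*(b + 4)*(b - 2)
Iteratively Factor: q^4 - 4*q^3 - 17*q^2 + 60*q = (q + 4)*(q^3 - 8*q^2 + 15*q) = q*(q + 4)*(q^2 - 8*q + 15) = q*(q - 3)*(q + 4)*(q - 5)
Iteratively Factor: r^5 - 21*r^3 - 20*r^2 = (r + 1)*(r^4 - r^3 - 20*r^2) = (r + 1)*(r + 4)*(r^3 - 5*r^2) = (r - 5)*(r + 1)*(r + 4)*(r^2) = r*(r - 5)*(r + 1)*(r + 4)*(r)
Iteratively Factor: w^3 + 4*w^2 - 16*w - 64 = (w + 4)*(w^2 - 16) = (w + 4)^2*(w - 4)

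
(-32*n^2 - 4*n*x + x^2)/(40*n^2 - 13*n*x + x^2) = (4*n + x)/(-5*n + x)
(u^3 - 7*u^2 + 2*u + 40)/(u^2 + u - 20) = (u^2 - 3*u - 10)/(u + 5)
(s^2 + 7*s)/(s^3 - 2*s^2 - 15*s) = (s + 7)/(s^2 - 2*s - 15)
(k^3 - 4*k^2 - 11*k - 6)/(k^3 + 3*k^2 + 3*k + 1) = (k - 6)/(k + 1)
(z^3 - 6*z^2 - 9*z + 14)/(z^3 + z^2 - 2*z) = (z - 7)/z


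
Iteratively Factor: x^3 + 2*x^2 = (x + 2)*(x^2) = x*(x + 2)*(x)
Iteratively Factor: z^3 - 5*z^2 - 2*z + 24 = (z - 3)*(z^2 - 2*z - 8) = (z - 3)*(z + 2)*(z - 4)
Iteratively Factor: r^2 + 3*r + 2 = (r + 1)*(r + 2)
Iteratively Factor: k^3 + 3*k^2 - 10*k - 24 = (k + 2)*(k^2 + k - 12) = (k - 3)*(k + 2)*(k + 4)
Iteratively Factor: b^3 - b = (b - 1)*(b^2 + b) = (b - 1)*(b + 1)*(b)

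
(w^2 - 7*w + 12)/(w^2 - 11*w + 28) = (w - 3)/(w - 7)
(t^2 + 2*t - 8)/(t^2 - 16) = (t - 2)/(t - 4)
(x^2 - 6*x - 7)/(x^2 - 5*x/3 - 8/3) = 3*(x - 7)/(3*x - 8)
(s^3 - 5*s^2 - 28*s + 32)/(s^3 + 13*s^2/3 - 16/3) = 3*(s - 8)/(3*s + 4)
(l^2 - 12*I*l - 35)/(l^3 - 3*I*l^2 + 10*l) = (l - 7*I)/(l*(l + 2*I))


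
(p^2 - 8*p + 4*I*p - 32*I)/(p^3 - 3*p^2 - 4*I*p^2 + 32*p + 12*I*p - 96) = (p - 8)/(p^2 - p*(3 + 8*I) + 24*I)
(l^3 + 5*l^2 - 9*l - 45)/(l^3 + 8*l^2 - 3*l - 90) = (l + 3)/(l + 6)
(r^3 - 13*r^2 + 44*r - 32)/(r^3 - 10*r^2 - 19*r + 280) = (r^2 - 5*r + 4)/(r^2 - 2*r - 35)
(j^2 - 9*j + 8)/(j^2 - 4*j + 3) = (j - 8)/(j - 3)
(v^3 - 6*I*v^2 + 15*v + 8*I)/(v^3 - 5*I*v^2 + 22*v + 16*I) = (v + I)/(v + 2*I)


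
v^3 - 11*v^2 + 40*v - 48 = (v - 4)^2*(v - 3)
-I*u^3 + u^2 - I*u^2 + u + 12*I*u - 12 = (u - 3)*(u + 4)*(-I*u + 1)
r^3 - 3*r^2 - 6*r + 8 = (r - 4)*(r - 1)*(r + 2)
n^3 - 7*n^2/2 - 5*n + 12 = (n - 4)*(n - 3/2)*(n + 2)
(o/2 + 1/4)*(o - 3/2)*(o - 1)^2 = o^4/2 - 3*o^3/2 + 9*o^2/8 + o/4 - 3/8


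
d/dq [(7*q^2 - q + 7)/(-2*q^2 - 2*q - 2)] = 4*(1 - q^2)/(q^4 + 2*q^3 + 3*q^2 + 2*q + 1)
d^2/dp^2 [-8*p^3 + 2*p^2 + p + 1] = 4 - 48*p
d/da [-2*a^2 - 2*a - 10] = -4*a - 2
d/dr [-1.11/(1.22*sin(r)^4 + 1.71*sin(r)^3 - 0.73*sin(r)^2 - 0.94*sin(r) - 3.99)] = (5.4168*sin(r)^3 + 5.6943*sin(r)^2 - 1.6206*sin(r) - 1.0434)*cos(r)/(-1.22*sin(r)^4 - 1.71*sin(r)^3 + 0.73*sin(r)^2 + 0.94*sin(r) + 3.99)^2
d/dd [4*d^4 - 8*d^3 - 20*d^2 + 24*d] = 16*d^3 - 24*d^2 - 40*d + 24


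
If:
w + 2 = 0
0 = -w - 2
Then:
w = -2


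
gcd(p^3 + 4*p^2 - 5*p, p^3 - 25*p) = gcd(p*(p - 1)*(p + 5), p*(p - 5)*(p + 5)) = p^2 + 5*p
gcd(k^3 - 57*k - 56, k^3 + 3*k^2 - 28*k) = k + 7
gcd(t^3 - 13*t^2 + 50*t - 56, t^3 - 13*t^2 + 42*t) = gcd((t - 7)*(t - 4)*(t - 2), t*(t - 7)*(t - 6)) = t - 7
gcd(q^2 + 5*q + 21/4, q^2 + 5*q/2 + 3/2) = q + 3/2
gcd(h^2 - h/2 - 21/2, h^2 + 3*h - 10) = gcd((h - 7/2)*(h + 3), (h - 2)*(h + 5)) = 1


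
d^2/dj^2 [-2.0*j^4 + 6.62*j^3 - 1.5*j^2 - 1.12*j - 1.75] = -24.0*j^2 + 39.72*j - 3.0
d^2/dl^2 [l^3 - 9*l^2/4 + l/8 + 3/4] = 6*l - 9/2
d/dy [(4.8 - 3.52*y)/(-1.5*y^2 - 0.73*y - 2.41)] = (-5.28*y^2 + 14.4*y + 11.9872)/(2.25*y^4 + 2.19*y^3 + 7.7629*y^2 + 3.5186*y + 5.8081)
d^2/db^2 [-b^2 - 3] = -2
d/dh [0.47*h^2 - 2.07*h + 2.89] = 0.94*h - 2.07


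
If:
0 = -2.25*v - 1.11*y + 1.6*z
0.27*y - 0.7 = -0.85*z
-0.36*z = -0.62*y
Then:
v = 0.30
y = 0.40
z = 0.70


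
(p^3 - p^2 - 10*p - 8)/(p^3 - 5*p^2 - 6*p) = (p^2 - 2*p - 8)/(p*(p - 6))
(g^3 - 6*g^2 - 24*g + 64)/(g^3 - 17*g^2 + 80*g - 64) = (g^2 + 2*g - 8)/(g^2 - 9*g + 8)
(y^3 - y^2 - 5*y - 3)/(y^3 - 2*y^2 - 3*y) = (y + 1)/y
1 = 1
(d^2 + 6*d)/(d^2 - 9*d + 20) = d*(d + 6)/(d^2 - 9*d + 20)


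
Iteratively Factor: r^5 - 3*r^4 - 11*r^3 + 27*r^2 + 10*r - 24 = (r - 4)*(r^4 + r^3 - 7*r^2 - r + 6) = (r - 4)*(r + 1)*(r^3 - 7*r + 6) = (r - 4)*(r - 1)*(r + 1)*(r^2 + r - 6) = (r - 4)*(r - 1)*(r + 1)*(r + 3)*(r - 2)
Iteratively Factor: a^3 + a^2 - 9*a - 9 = (a - 3)*(a^2 + 4*a + 3) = (a - 3)*(a + 3)*(a + 1)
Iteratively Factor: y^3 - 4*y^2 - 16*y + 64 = (y + 4)*(y^2 - 8*y + 16) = (y - 4)*(y + 4)*(y - 4)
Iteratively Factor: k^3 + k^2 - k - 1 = (k + 1)*(k^2 - 1) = (k + 1)^2*(k - 1)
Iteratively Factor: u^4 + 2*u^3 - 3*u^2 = (u + 3)*(u^3 - u^2) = (u - 1)*(u + 3)*(u^2) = u*(u - 1)*(u + 3)*(u)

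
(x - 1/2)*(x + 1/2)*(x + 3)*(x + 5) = x^4 + 8*x^3 + 59*x^2/4 - 2*x - 15/4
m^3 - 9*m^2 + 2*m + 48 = (m - 8)*(m - 3)*(m + 2)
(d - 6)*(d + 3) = d^2 - 3*d - 18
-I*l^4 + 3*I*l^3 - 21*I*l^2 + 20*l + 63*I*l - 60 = (l - 3)*(l - 5*I)*(l + 4*I)*(-I*l + 1)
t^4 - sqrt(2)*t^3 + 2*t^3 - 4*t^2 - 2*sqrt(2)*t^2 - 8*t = t*(t + 2)*(t - 2*sqrt(2))*(t + sqrt(2))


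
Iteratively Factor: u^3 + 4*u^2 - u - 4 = (u + 1)*(u^2 + 3*u - 4) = (u - 1)*(u + 1)*(u + 4)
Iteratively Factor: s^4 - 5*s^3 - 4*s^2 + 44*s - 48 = (s - 2)*(s^3 - 3*s^2 - 10*s + 24) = (s - 2)*(s + 3)*(s^2 - 6*s + 8) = (s - 4)*(s - 2)*(s + 3)*(s - 2)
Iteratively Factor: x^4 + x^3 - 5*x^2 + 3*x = (x + 3)*(x^3 - 2*x^2 + x) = (x - 1)*(x + 3)*(x^2 - x) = x*(x - 1)*(x + 3)*(x - 1)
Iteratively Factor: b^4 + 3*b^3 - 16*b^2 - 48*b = (b)*(b^3 + 3*b^2 - 16*b - 48) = b*(b + 3)*(b^2 - 16) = b*(b + 3)*(b + 4)*(b - 4)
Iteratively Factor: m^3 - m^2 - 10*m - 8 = (m - 4)*(m^2 + 3*m + 2) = (m - 4)*(m + 1)*(m + 2)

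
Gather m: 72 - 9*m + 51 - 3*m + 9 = 132 - 12*m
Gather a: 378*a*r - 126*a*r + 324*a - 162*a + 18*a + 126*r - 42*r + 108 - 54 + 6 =a*(252*r + 180) + 84*r + 60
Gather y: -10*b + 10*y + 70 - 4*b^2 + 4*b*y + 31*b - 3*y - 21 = -4*b^2 + 21*b + y*(4*b + 7) + 49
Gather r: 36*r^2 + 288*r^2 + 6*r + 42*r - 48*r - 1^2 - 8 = 324*r^2 - 9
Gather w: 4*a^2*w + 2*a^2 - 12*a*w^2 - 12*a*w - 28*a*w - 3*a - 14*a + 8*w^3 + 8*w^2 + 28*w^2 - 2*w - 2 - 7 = 2*a^2 - 17*a + 8*w^3 + w^2*(36 - 12*a) + w*(4*a^2 - 40*a - 2) - 9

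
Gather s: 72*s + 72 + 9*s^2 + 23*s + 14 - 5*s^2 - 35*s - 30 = 4*s^2 + 60*s + 56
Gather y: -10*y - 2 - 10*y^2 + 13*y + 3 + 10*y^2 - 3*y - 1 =0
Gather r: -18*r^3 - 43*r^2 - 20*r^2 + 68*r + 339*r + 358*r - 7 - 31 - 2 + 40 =-18*r^3 - 63*r^2 + 765*r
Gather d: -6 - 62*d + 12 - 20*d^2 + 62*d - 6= -20*d^2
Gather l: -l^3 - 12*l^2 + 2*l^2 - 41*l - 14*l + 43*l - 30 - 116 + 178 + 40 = -l^3 - 10*l^2 - 12*l + 72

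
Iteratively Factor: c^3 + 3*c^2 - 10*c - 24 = (c + 2)*(c^2 + c - 12) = (c - 3)*(c + 2)*(c + 4)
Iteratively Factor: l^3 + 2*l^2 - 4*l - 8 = (l + 2)*(l^2 - 4) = (l + 2)^2*(l - 2)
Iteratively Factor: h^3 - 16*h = (h - 4)*(h^2 + 4*h) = (h - 4)*(h + 4)*(h)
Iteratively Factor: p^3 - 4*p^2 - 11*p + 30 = (p - 5)*(p^2 + p - 6) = (p - 5)*(p - 2)*(p + 3)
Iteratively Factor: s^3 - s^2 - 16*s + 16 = (s + 4)*(s^2 - 5*s + 4) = (s - 4)*(s + 4)*(s - 1)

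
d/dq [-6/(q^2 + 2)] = 12*q/(q^2 + 2)^2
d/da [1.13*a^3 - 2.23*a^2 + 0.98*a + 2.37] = 3.39*a^2 - 4.46*a + 0.98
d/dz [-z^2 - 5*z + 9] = -2*z - 5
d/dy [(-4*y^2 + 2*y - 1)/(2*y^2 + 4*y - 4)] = (-5*y^2 + 9*y - 1)/(y^4 + 4*y^3 - 8*y + 4)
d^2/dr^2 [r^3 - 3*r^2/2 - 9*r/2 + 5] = 6*r - 3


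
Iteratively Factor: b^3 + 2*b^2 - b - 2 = (b + 2)*(b^2 - 1) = (b - 1)*(b + 2)*(b + 1)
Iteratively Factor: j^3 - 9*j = (j - 3)*(j^2 + 3*j) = j*(j - 3)*(j + 3)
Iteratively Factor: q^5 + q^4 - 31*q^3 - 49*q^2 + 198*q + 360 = (q - 5)*(q^4 + 6*q^3 - q^2 - 54*q - 72) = (q - 5)*(q + 3)*(q^3 + 3*q^2 - 10*q - 24) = (q - 5)*(q + 3)*(q + 4)*(q^2 - q - 6) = (q - 5)*(q - 3)*(q + 3)*(q + 4)*(q + 2)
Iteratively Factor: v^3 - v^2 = (v)*(v^2 - v) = v*(v - 1)*(v)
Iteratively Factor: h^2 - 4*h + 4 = (h - 2)*(h - 2)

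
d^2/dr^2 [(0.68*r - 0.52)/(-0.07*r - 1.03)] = (8.67361737988404e-19*r + 0.103152)/(0.07*r + 1.03)^3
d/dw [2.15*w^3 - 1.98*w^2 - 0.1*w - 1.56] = 6.45*w^2 - 3.96*w - 0.1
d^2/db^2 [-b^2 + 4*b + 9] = -2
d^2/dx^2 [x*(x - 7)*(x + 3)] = 6*x - 8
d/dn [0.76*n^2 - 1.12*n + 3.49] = 1.52*n - 1.12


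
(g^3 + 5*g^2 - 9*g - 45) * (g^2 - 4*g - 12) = g^5 + g^4 - 41*g^3 - 69*g^2 + 288*g + 540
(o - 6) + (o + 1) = 2*o - 5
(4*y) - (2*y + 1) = 2*y - 1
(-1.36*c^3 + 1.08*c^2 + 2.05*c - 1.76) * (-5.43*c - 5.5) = 7.3848*c^4 + 1.6156*c^3 - 17.0715*c^2 - 1.7182*c + 9.68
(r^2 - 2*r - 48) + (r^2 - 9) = 2*r^2 - 2*r - 57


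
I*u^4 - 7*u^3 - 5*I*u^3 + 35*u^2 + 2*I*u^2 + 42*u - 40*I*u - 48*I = (u - 6)*(u - I)*(u + 8*I)*(I*u + I)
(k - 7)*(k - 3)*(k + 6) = k^3 - 4*k^2 - 39*k + 126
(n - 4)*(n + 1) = n^2 - 3*n - 4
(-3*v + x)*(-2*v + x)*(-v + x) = -6*v^3 + 11*v^2*x - 6*v*x^2 + x^3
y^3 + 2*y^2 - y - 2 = (y - 1)*(y + 1)*(y + 2)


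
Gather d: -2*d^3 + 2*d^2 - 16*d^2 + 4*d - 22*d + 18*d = -2*d^3 - 14*d^2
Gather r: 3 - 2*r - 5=-2*r - 2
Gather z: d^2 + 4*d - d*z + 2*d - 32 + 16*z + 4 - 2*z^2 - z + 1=d^2 + 6*d - 2*z^2 + z*(15 - d) - 27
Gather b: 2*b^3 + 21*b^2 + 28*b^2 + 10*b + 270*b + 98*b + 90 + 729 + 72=2*b^3 + 49*b^2 + 378*b + 891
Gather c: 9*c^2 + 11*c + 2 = 9*c^2 + 11*c + 2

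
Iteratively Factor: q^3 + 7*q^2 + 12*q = (q)*(q^2 + 7*q + 12) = q*(q + 4)*(q + 3)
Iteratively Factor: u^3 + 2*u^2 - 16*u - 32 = (u + 2)*(u^2 - 16) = (u + 2)*(u + 4)*(u - 4)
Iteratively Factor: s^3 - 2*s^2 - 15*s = (s + 3)*(s^2 - 5*s) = (s - 5)*(s + 3)*(s)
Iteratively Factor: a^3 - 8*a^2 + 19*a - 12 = (a - 3)*(a^2 - 5*a + 4) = (a - 3)*(a - 1)*(a - 4)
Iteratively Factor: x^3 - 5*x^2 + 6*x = (x)*(x^2 - 5*x + 6) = x*(x - 3)*(x - 2)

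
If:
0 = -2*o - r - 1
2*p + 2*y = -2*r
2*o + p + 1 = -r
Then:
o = y/2 - 1/2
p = 0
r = -y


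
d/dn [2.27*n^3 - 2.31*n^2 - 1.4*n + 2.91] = 6.81*n^2 - 4.62*n - 1.4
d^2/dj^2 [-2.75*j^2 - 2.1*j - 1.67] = -5.50000000000000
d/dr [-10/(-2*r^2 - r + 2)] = 10*(-4*r - 1)/(2*r^2 + r - 2)^2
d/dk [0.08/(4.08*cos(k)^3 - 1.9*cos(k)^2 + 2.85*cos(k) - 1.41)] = (0.9792*cos(k)^2 - 0.304*cos(k) + 0.228)*sin(k)/(4.08*cos(k)^3 - 1.9*cos(k)^2 + 2.85*cos(k) - 1.41)^2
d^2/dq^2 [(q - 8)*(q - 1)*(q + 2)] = 6*q - 14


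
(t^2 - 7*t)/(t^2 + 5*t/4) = 4*(t - 7)/(4*t + 5)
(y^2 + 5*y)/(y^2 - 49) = y*(y + 5)/(y^2 - 49)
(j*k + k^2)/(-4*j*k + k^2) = (-j - k)/(4*j - k)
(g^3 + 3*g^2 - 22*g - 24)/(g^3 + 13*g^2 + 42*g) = (g^2 - 3*g - 4)/(g*(g + 7))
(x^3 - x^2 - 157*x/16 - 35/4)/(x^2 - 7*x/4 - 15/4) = (x^2 - 9*x/4 - 7)/(x - 3)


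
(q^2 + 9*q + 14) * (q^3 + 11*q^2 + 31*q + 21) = q^5 + 20*q^4 + 144*q^3 + 454*q^2 + 623*q + 294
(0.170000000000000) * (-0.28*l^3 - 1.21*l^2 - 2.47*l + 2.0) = -0.0476*l^3 - 0.2057*l^2 - 0.4199*l + 0.34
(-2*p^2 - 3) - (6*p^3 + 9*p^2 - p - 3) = -6*p^3 - 11*p^2 + p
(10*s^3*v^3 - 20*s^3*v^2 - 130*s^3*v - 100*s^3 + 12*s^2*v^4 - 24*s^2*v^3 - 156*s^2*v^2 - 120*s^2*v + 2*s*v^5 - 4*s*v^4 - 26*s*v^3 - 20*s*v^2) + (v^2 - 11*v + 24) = 10*s^3*v^3 - 20*s^3*v^2 - 130*s^3*v - 100*s^3 + 12*s^2*v^4 - 24*s^2*v^3 - 156*s^2*v^2 - 120*s^2*v + 2*s*v^5 - 4*s*v^4 - 26*s*v^3 - 20*s*v^2 + v^2 - 11*v + 24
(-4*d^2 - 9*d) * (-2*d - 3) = 8*d^3 + 30*d^2 + 27*d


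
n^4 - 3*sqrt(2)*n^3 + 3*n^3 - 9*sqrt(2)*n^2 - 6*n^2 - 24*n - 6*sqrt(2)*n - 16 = (n + 1)*(n + 2)*(n - 4*sqrt(2))*(n + sqrt(2))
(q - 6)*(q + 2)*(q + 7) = q^3 + 3*q^2 - 40*q - 84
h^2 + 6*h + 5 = (h + 1)*(h + 5)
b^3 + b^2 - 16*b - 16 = (b - 4)*(b + 1)*(b + 4)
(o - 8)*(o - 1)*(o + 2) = o^3 - 7*o^2 - 10*o + 16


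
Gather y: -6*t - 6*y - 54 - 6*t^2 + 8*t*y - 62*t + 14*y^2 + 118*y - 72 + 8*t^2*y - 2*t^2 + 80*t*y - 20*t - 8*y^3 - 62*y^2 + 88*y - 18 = -8*t^2 - 88*t - 8*y^3 - 48*y^2 + y*(8*t^2 + 88*t + 200) - 144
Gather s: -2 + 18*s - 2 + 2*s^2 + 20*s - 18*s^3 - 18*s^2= -18*s^3 - 16*s^2 + 38*s - 4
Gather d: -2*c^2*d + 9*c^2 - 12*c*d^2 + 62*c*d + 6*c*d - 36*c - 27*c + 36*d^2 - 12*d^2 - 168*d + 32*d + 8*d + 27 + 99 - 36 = 9*c^2 - 63*c + d^2*(24 - 12*c) + d*(-2*c^2 + 68*c - 128) + 90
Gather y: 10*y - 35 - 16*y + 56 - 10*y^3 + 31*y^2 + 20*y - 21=-10*y^3 + 31*y^2 + 14*y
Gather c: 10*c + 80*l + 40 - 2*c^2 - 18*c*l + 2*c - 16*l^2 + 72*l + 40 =-2*c^2 + c*(12 - 18*l) - 16*l^2 + 152*l + 80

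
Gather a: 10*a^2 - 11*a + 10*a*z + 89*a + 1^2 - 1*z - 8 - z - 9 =10*a^2 + a*(10*z + 78) - 2*z - 16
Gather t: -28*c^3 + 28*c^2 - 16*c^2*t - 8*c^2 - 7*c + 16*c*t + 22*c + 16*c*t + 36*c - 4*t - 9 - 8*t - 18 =-28*c^3 + 20*c^2 + 51*c + t*(-16*c^2 + 32*c - 12) - 27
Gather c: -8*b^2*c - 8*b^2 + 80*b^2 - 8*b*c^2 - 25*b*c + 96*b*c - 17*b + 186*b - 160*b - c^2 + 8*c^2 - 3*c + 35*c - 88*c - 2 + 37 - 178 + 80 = 72*b^2 + 9*b + c^2*(7 - 8*b) + c*(-8*b^2 + 71*b - 56) - 63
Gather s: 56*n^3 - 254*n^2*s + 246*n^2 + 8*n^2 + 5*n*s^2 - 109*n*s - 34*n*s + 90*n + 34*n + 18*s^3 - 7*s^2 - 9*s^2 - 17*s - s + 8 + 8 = 56*n^3 + 254*n^2 + 124*n + 18*s^3 + s^2*(5*n - 16) + s*(-254*n^2 - 143*n - 18) + 16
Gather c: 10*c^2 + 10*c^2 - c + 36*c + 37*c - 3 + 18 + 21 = 20*c^2 + 72*c + 36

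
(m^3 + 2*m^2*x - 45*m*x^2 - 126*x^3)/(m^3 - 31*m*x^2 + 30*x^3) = (m^2 - 4*m*x - 21*x^2)/(m^2 - 6*m*x + 5*x^2)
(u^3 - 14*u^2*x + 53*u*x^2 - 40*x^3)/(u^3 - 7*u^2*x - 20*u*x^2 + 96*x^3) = (-u^2 + 6*u*x - 5*x^2)/(-u^2 - u*x + 12*x^2)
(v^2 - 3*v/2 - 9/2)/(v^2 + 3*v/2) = (v - 3)/v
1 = 1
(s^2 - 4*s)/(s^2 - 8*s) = (s - 4)/(s - 8)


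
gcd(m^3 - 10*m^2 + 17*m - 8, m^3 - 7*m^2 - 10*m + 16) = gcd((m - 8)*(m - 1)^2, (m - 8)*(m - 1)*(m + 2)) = m^2 - 9*m + 8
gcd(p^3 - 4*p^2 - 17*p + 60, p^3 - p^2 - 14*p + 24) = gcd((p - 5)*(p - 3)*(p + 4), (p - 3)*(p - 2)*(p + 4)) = p^2 + p - 12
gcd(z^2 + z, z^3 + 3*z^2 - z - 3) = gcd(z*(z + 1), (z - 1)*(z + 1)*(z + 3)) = z + 1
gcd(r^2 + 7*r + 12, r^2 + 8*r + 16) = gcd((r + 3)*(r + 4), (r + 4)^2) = r + 4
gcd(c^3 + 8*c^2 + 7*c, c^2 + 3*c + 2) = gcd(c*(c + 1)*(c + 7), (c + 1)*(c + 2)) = c + 1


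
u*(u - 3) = u^2 - 3*u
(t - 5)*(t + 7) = t^2 + 2*t - 35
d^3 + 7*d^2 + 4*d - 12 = (d - 1)*(d + 2)*(d + 6)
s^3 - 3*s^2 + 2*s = s*(s - 2)*(s - 1)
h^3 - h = h*(h - 1)*(h + 1)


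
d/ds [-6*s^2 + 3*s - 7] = 3 - 12*s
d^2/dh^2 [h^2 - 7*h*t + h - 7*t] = 2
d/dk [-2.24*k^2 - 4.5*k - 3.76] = -4.48*k - 4.5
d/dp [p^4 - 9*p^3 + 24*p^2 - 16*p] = 4*p^3 - 27*p^2 + 48*p - 16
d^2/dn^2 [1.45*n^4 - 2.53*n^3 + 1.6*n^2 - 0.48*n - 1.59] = 17.4*n^2 - 15.18*n + 3.2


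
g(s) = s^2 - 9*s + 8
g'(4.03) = -0.94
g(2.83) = -9.46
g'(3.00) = -3.00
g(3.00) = -10.00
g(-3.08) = 45.21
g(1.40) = -2.64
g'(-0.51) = -10.02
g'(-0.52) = -10.04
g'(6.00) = 3.00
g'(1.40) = -6.20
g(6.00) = -10.00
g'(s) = 2*s - 9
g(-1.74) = 26.69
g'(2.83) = -3.34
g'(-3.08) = -15.16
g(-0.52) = 12.95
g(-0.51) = 12.85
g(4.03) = -12.03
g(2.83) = -9.46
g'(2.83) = -3.34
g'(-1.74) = -12.48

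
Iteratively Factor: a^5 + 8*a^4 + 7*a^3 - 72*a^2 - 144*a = (a)*(a^4 + 8*a^3 + 7*a^2 - 72*a - 144) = a*(a - 3)*(a^3 + 11*a^2 + 40*a + 48) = a*(a - 3)*(a + 4)*(a^2 + 7*a + 12) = a*(a - 3)*(a + 4)^2*(a + 3)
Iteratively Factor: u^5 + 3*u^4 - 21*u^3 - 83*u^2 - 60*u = (u + 1)*(u^4 + 2*u^3 - 23*u^2 - 60*u) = (u - 5)*(u + 1)*(u^3 + 7*u^2 + 12*u) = (u - 5)*(u + 1)*(u + 4)*(u^2 + 3*u) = (u - 5)*(u + 1)*(u + 3)*(u + 4)*(u)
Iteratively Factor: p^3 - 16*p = (p)*(p^2 - 16) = p*(p - 4)*(p + 4)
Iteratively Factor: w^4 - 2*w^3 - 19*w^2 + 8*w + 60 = (w - 2)*(w^3 - 19*w - 30) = (w - 2)*(w + 3)*(w^2 - 3*w - 10) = (w - 5)*(w - 2)*(w + 3)*(w + 2)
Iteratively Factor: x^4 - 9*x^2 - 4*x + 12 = (x + 2)*(x^3 - 2*x^2 - 5*x + 6) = (x - 1)*(x + 2)*(x^2 - x - 6) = (x - 3)*(x - 1)*(x + 2)*(x + 2)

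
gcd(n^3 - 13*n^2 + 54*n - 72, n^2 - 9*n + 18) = n^2 - 9*n + 18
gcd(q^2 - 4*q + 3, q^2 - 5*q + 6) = q - 3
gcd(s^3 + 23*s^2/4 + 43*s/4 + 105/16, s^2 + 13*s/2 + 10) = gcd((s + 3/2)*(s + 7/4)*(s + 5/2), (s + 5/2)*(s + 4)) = s + 5/2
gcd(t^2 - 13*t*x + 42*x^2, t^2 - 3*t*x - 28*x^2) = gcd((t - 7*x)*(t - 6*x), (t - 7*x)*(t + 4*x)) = -t + 7*x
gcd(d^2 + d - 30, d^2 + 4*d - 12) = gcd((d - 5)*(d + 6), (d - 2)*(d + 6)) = d + 6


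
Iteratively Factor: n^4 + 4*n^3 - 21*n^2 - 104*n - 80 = (n + 4)*(n^3 - 21*n - 20) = (n + 1)*(n + 4)*(n^2 - n - 20) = (n - 5)*(n + 1)*(n + 4)*(n + 4)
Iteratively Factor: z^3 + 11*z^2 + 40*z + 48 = (z + 4)*(z^2 + 7*z + 12) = (z + 4)^2*(z + 3)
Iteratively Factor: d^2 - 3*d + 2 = (d - 1)*(d - 2)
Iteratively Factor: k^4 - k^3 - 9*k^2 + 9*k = (k)*(k^3 - k^2 - 9*k + 9) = k*(k + 3)*(k^2 - 4*k + 3) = k*(k - 1)*(k + 3)*(k - 3)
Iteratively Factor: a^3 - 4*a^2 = (a)*(a^2 - 4*a) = a^2*(a - 4)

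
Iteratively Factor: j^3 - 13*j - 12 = (j + 1)*(j^2 - j - 12) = (j - 4)*(j + 1)*(j + 3)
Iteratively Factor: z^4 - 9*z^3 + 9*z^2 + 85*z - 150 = (z - 5)*(z^3 - 4*z^2 - 11*z + 30) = (z - 5)^2*(z^2 + z - 6) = (z - 5)^2*(z + 3)*(z - 2)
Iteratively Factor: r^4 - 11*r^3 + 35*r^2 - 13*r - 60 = (r - 5)*(r^3 - 6*r^2 + 5*r + 12) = (r - 5)*(r + 1)*(r^2 - 7*r + 12) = (r - 5)*(r - 3)*(r + 1)*(r - 4)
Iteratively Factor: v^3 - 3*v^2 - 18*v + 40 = (v - 5)*(v^2 + 2*v - 8) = (v - 5)*(v + 4)*(v - 2)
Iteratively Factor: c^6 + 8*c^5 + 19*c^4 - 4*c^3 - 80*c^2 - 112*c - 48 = (c + 3)*(c^5 + 5*c^4 + 4*c^3 - 16*c^2 - 32*c - 16) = (c + 2)*(c + 3)*(c^4 + 3*c^3 - 2*c^2 - 12*c - 8) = (c + 2)^2*(c + 3)*(c^3 + c^2 - 4*c - 4) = (c + 2)^3*(c + 3)*(c^2 - c - 2) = (c + 1)*(c + 2)^3*(c + 3)*(c - 2)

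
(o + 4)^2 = o^2 + 8*o + 16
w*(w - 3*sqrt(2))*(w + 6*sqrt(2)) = w^3 + 3*sqrt(2)*w^2 - 36*w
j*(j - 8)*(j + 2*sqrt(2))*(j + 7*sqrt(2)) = j^4 - 8*j^3 + 9*sqrt(2)*j^3 - 72*sqrt(2)*j^2 + 28*j^2 - 224*j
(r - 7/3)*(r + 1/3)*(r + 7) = r^3 + 5*r^2 - 133*r/9 - 49/9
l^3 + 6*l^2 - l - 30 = (l - 2)*(l + 3)*(l + 5)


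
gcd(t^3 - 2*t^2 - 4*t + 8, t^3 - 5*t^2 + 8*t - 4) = t^2 - 4*t + 4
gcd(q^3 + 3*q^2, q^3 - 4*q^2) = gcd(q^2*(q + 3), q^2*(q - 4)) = q^2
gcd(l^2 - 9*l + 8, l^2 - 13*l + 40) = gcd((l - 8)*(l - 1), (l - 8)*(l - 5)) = l - 8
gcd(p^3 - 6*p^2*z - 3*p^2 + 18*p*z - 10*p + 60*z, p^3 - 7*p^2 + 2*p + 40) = p^2 - 3*p - 10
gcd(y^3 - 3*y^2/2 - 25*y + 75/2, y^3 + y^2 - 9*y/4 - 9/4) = y - 3/2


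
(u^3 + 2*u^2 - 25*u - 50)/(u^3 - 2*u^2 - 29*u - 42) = (u^2 - 25)/(u^2 - 4*u - 21)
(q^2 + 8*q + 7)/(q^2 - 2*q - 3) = (q + 7)/(q - 3)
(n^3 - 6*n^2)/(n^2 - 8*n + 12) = n^2/(n - 2)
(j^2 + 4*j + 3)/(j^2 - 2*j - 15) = (j + 1)/(j - 5)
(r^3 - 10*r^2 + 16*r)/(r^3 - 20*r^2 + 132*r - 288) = r*(r - 2)/(r^2 - 12*r + 36)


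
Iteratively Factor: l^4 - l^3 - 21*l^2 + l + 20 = (l + 1)*(l^3 - 2*l^2 - 19*l + 20) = (l - 5)*(l + 1)*(l^2 + 3*l - 4) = (l - 5)*(l - 1)*(l + 1)*(l + 4)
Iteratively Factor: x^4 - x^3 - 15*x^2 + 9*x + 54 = (x - 3)*(x^3 + 2*x^2 - 9*x - 18) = (x - 3)*(x + 3)*(x^2 - x - 6) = (x - 3)*(x + 2)*(x + 3)*(x - 3)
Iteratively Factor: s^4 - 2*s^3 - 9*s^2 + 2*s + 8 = (s + 2)*(s^3 - 4*s^2 - s + 4) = (s - 1)*(s + 2)*(s^2 - 3*s - 4) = (s - 4)*(s - 1)*(s + 2)*(s + 1)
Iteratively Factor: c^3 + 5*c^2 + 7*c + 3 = (c + 1)*(c^2 + 4*c + 3) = (c + 1)*(c + 3)*(c + 1)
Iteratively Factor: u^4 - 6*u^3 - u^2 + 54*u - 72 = (u - 3)*(u^3 - 3*u^2 - 10*u + 24) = (u - 3)*(u + 3)*(u^2 - 6*u + 8) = (u - 4)*(u - 3)*(u + 3)*(u - 2)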